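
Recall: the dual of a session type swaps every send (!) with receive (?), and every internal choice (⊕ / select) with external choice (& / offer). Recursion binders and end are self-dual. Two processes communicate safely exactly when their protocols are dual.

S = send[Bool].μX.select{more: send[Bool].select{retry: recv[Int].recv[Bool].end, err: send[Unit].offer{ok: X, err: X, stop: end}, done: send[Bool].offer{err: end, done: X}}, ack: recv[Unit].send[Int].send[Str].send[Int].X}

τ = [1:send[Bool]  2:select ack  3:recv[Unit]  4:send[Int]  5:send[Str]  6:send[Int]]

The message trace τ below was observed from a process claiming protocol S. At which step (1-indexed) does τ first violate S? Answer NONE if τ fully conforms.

@1 send[Bool]  ok  residual = μX.…
@2 select ack  ok  residual = recv[Unit].send[Int].send[Str].send[Int].μX.…
@3 recv[Unit]  ok  residual = send[Int].send[Str].send[Int].μX.…
@4 send[Int]  ok  residual = send[Str].send[Int].μX.…
@5 send[Str]  ok  residual = send[Int].μX.…
@6 send[Int]  ok  residual = μX.…
trace exhausted — no violation

NONE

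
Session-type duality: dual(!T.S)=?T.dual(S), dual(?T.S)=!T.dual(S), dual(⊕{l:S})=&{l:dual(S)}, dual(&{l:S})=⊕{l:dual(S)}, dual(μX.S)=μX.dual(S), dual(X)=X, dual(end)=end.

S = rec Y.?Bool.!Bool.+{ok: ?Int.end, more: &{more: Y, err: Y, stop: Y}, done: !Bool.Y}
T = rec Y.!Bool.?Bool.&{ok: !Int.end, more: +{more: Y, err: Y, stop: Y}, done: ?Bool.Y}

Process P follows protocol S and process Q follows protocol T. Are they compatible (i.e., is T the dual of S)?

rec Y | rec Y  ✓ (μ self-dual)
  ?Bool | !Bool  ✓
    !Bool | ?Bool  ✓
      +{ok,more,done} | &{ok,more,done}  ✓ label sets agree
        • ok:
          ?Int | !Int  ✓
            end | end  ✓
        • more:
          &{more,err,stop} | +{more,err,stop}  ✓ label sets agree
            • more:
              Y | Y  ✓
            • err:
              Y | Y  ✓
            • stop:
              Y | Y  ✓
        • done:
          !Bool | ?Bool  ✓
            Y | Y  ✓

YES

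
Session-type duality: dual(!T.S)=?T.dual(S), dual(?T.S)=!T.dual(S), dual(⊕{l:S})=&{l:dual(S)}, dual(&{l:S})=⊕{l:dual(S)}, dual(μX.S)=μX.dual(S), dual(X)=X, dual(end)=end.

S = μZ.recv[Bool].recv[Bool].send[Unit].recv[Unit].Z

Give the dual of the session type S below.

μZ.send[Bool].send[Bool].recv[Unit].send[Unit].Z

μZ = μZ  (binder kept)
  recv[Bool] = send[Bool]
    recv[Bool] = send[Bool]
      send[Unit] = recv[Unit]
        recv[Unit] = send[Unit]
          Z self-dual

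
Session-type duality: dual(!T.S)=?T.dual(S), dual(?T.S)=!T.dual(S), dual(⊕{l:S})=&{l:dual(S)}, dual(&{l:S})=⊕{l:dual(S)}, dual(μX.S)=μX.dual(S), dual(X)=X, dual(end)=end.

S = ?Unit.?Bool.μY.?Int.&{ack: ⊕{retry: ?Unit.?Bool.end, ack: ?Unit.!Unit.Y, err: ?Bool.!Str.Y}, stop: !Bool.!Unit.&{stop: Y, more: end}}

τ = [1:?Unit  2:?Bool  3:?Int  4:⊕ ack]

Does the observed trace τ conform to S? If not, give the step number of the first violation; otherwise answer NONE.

@1 ?Unit  ok  now at ?Bool.μY.…
@2 ?Bool  ok  now at μY.…
@3 ?Int  ok  now at &{ack: ⊕{retry: ?Unit.?Bool.end, ack: ?Unit.!Unit.μY.…, err: ?Bool.!Str.μY.…}, stop: !Bool.!Unit.&{stop: μY.…, more: end}}
@4 got ⊕ ack, protocol expects & ack or & stop  ✗

4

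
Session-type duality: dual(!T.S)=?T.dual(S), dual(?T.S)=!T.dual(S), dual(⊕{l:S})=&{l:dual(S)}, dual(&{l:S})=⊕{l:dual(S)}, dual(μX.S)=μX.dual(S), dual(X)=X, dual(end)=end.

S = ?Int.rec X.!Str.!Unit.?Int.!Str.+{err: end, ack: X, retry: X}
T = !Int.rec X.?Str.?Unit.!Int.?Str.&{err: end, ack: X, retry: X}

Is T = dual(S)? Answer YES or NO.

YES

?Int vs !Int  ✓
  rec X vs rec X  ✓ (μ self-dual)
    !Str vs ?Str  ✓
      !Unit vs ?Unit  ✓
        ?Int vs !Int  ✓
          !Str vs ?Str  ✓
            +{err,ack,retry} vs &{err,ack,retry}  ✓ same labels
              • err:
                end vs end  ✓
              • ack:
                X vs X  ✓
              • retry:
                X vs X  ✓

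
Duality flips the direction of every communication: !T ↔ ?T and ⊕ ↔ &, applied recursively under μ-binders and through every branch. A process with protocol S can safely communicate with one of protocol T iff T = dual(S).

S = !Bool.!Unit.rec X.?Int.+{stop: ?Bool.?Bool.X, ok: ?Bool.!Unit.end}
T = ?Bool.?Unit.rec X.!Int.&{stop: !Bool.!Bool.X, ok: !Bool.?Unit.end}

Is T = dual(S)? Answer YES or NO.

YES

!Bool | ?Bool  ok
  !Unit | ?Unit  ok
    rec X | rec X  ok (binder kept)
      ?Int | !Int  ok
        +{stop,ok} | &{stop,ok}  ok same labels
          • stop:
            ?Bool | !Bool  ok
              ?Bool | !Bool  ok
                X | X  ok
          • ok:
            ?Bool | !Bool  ok
              !Unit | ?Unit  ok
                end | end  ok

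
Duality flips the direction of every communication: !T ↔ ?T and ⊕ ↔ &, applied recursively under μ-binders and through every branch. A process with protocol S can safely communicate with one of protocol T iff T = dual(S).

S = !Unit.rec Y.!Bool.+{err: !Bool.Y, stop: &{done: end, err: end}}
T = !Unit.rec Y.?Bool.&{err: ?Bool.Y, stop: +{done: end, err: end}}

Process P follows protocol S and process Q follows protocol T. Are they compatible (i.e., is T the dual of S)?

!Unit vs !Unit  ✗ same direction on both sides — not dual

NO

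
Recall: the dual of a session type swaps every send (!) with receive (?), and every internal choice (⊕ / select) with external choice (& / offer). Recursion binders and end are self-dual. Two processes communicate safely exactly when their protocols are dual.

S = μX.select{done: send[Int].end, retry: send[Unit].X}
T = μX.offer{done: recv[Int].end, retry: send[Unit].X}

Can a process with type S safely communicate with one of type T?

NO

μX vs μX  ✓ (μ self-dual)
  select{done,retry} vs offer{done,retry}  ✓ labels match
    [done]
      send[Int] vs recv[Int]  ✓
        end vs end  ✓
    [retry]
      send[Unit] vs send[Unit]  ✗ same direction on both sides — not dual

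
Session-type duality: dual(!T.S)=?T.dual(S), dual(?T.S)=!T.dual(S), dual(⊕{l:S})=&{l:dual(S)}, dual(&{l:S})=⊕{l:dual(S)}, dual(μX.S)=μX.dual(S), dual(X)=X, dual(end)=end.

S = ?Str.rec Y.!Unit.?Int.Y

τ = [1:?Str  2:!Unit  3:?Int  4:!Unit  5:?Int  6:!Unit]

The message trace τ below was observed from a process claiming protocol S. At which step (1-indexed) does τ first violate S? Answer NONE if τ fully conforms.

step 1: ?Str  ✓  cont: rec Y.…
step 2: !Unit  ✓  cont: ?Int.rec Y.…
step 3: ?Int  ✓  cont: rec Y.…
step 4: !Unit  ✓  cont: ?Int.rec Y.…
step 5: ?Int  ✓  cont: rec Y.…
step 6: !Unit  ✓  cont: ?Int.rec Y.…
trace exhausted — no violation

NONE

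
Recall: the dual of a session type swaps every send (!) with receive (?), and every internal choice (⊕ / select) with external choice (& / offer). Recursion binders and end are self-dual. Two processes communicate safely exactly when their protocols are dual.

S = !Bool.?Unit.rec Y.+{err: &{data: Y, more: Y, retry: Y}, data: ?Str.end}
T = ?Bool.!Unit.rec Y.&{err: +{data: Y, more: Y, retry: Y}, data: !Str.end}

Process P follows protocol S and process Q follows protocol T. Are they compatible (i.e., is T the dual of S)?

YES

!Bool vs ?Bool  ✓
  ?Unit vs !Unit  ✓
    rec Y vs rec Y  ✓ (μ self-dual)
      +{err,data} vs &{err,data}  ✓ labels match
        [err]
          &{data,more,retry} vs +{data,more,retry}  ✓ labels match
            [data]
              Y vs Y  ✓
            [more]
              Y vs Y  ✓
            [retry]
              Y vs Y  ✓
        [data]
          ?Str vs !Str  ✓
            end vs end  ✓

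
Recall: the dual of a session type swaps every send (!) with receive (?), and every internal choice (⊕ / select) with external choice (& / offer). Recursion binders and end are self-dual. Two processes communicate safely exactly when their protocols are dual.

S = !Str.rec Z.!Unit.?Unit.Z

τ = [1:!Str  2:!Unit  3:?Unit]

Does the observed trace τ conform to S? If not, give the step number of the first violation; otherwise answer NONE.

@1 !Str  ✓  now at rec Z.…
@2 !Unit  ✓  now at ?Unit.rec Z.…
@3 ?Unit  ✓  now at rec Z.…
trace exhausted — no violation

NONE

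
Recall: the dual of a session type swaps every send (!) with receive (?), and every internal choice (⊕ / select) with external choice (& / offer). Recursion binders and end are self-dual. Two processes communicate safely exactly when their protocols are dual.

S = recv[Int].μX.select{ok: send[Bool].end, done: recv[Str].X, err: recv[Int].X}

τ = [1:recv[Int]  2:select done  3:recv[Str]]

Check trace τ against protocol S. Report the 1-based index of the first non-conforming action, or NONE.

NONE

step 1: recv[Int]  ok  state: μX.…
step 2: select done  ok  state: recv[Str].μX.…
step 3: recv[Str]  ok  state: μX.…
all 3 steps conform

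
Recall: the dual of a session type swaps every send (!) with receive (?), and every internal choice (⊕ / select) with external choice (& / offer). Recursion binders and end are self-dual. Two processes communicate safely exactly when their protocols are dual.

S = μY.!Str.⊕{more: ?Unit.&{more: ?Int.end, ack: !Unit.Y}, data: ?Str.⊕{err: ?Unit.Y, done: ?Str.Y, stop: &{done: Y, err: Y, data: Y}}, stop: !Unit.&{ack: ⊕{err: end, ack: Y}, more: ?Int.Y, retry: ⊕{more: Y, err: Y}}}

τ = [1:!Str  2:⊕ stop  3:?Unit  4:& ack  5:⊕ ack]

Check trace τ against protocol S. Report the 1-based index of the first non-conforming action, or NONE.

step 1: !Str  ✓  now at ⊕{more: ?Unit.&{more: ?Int.end, ack: !Unit.μY.…}, data: ?Str.⊕{err: ?Unit.μY.…, done: ?Str.μY.…, stop: &{done: μY.…, err: μY.…, data: μY.…}}, stop: !Unit.&{ack: ⊕{err: end, ack: μY.…}, more: ?Int.μY.…, retry: ⊕{more: μY.…, err: μY.…}}}
step 2: ⊕ stop  ✓  now at !Unit.&{ack: ⊕{err: end, ack: μY.…}, more: ?Int.μY.…, retry: ⊕{more: μY.…, err: μY.…}}
step 3: got ?Unit, protocol expects !Unit  ✗

3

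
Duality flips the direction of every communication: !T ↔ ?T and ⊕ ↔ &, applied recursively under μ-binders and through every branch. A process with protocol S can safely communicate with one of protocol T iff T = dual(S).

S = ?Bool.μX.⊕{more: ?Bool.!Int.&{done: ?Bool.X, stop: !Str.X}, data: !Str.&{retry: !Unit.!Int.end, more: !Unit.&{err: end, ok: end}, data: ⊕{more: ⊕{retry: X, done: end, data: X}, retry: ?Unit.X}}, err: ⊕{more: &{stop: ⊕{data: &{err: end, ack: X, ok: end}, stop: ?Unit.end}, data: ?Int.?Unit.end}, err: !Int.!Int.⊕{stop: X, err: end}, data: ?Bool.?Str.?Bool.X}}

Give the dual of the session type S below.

?Bool → !Bool
  μX → μX  (rec unchanged)
    ⊕{more,data,err} → &{more,data,err}  (select→offer)
      [more]
        ?Bool → !Bool
          !Int → ?Int
            &{done,stop} → ⊕{done,stop}  (external→internal)
              [done]
                ?Bool → !Bool
                  X ↦ X
              [stop]
                !Str → ?Str
                  X ↦ X
      [data]
        !Str → ?Str
          &{retry,more,data} → ⊕{retry,more,data}  (external→internal)
            [retry]
              !Unit → ?Unit
                !Int → ?Int
                  end ↦ end
            [more]
              !Unit → ?Unit
                &{err,ok} → ⊕{err,ok}  (external→internal)
                  [err]
                    end ↦ end
                  [ok]
                    end ↦ end
            [data]
              ⊕{more,retry} → &{more,retry}  (select→offer)
                [more]
                  ⊕{retry,done,data} → &{retry,done,data}  (select→offer)
                    [retry]
                      X ↦ X
                    [done]
                      end ↦ end
                    [data]
                      X ↦ X
                [retry]
                  ?Unit → !Unit
                    X ↦ X
      [err]
        ⊕{more,err,data} → &{more,err,data}  (select→offer)
          [more]
            &{stop,data} → ⊕{stop,data}  (external→internal)
              [stop]
                ⊕{data,stop} → &{data,stop}  (select→offer)
                  [data]
                    &{err,ack,ok} → ⊕{err,ack,ok}  (external→internal)
                      [err]
                        end ↦ end
                      [ack]
                        X ↦ X
                      [ok]
                        end ↦ end
                  [stop]
                    ?Unit → !Unit
                      end ↦ end
              [data]
                ?Int → !Int
                  ?Unit → !Unit
                    end ↦ end
          [err]
            !Int → ?Int
              !Int → ?Int
                ⊕{stop,err} → &{stop,err}  (select→offer)
                  [stop]
                    X ↦ X
                  [err]
                    end ↦ end
          [data]
            ?Bool → !Bool
              ?Str → !Str
                ?Bool → !Bool
                  X ↦ X

!Bool.μX.&{more: !Bool.?Int.⊕{done: !Bool.X, stop: ?Str.X}, data: ?Str.⊕{retry: ?Unit.?Int.end, more: ?Unit.⊕{err: end, ok: end}, data: &{more: &{retry: X, done: end, data: X}, retry: !Unit.X}}, err: &{more: ⊕{stop: &{data: ⊕{err: end, ack: X, ok: end}, stop: !Unit.end}, data: !Int.!Unit.end}, err: ?Int.?Int.&{stop: X, err: end}, data: !Bool.!Str.!Bool.X}}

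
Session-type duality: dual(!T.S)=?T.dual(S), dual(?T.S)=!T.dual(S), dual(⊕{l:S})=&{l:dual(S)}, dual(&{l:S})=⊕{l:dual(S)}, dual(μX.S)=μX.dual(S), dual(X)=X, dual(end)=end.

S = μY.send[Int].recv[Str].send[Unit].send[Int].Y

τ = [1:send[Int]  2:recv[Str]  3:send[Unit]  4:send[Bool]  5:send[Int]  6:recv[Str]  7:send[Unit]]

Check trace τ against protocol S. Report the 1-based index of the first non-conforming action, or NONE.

4

@1 send[Int]  match  cont: recv[Str].send[Unit].send[Int].μY.…
@2 recv[Str]  match  cont: send[Unit].send[Int].μY.…
@3 send[Unit]  match  cont: send[Int].μY.…
@4 got send[Bool], protocol expects send[Int]  ✗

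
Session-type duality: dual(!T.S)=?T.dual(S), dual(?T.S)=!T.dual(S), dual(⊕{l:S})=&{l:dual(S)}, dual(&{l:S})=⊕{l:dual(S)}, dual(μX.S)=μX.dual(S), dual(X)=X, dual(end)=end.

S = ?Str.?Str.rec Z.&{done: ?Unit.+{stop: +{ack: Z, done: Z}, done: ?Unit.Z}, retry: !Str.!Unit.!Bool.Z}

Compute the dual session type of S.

!Str.!Str.rec Z.+{done: !Unit.&{stop: &{ack: Z, done: Z}, done: !Unit.Z}, retry: ?Str.?Unit.?Bool.Z}

?Str = !Str
  ?Str = !Str
    rec Z = rec Z  (μ self-dual)
      &{done,retry} = +{done,retry}  (&→⊕)
        • done:
          ?Unit = !Unit
            +{stop,done} = &{stop,done}  (select→offer)
              • stop:
                +{ack,done} = &{ack,done}  (select→offer)
                  • ack:
                    Z self-dual
                  • done:
                    Z self-dual
              • done:
                ?Unit = !Unit
                  Z self-dual
        • retry:
          !Str = ?Str
            !Unit = ?Unit
              !Bool = ?Bool
                Z self-dual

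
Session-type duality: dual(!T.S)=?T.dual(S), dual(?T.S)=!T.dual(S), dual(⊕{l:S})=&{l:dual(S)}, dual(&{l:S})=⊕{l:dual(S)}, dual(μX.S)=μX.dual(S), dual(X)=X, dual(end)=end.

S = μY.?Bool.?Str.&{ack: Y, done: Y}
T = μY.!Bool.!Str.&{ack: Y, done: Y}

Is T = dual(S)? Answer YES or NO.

NO

μY ‖ μY  ok (μ self-dual)
  ?Bool ‖ !Bool  ok
    ?Str ‖ !Str  ok
      &{ack,done} ‖ &{ack,done}  ✗ choice polarity not flipped — not dual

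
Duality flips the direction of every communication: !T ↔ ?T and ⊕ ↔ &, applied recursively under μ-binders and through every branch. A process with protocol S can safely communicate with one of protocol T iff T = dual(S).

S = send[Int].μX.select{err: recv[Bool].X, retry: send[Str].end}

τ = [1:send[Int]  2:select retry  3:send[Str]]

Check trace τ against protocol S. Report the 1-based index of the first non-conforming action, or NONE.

NONE

[1] send[Int]  match  residual = μX.…
[2] select retry  match  residual = send[Str].end
[3] send[Str]  match  residual = end
trace exhausted — no violation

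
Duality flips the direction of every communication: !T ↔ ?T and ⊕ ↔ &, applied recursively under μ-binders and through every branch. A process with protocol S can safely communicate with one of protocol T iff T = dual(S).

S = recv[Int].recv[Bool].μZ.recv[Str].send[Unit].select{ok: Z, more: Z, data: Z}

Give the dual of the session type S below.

recv[Int] → send[Int]
  recv[Bool] → send[Bool]
    μZ → μZ  (μ self-dual)
      recv[Str] → send[Str]
        send[Unit] → recv[Unit]
          select{ok,more,data} → offer{ok,more,data}  (⊕→&)
            • ok:
              Z ↦ Z
            • more:
              Z ↦ Z
            • data:
              Z ↦ Z

send[Int].send[Bool].μZ.send[Str].recv[Unit].offer{ok: Z, more: Z, data: Z}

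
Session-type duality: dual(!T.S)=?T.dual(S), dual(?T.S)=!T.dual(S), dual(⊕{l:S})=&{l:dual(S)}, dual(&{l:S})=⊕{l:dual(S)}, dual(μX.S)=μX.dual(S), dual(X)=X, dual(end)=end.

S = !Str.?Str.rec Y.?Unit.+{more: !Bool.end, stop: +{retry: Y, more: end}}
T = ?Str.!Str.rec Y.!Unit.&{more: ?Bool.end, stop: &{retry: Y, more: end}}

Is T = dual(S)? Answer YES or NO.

!Str | ?Str  ok
  ?Str | !Str  ok
    rec Y | rec Y  ok (binder kept)
      ?Unit | !Unit  ok
        +{more,stop} | &{more,stop}  ok same labels
          [more]
            !Bool | ?Bool  ok
              end | end  ok
          [stop]
            +{retry,more} | &{retry,more}  ok same labels
              [retry]
                Y | Y  ok
              [more]
                end | end  ok

YES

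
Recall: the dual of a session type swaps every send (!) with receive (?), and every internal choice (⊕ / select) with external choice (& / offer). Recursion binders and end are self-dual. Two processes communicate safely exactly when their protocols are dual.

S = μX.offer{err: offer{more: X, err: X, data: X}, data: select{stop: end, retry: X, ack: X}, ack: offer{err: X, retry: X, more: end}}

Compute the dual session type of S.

μX ↦ μX  (μ self-dual)
  offer{err,data,ack} ↦ select{err,data,ack}  (external→internal)
    case err:
      offer{more,err,data} ↦ select{more,err,data}  (external→internal)
        case more:
          X ↦ X
        case err:
          X ↦ X
        case data:
          X ↦ X
    case data:
      select{stop,retry,ack} ↦ offer{stop,retry,ack}  (select→offer)
        case stop:
          end ↦ end
        case retry:
          X ↦ X
        case ack:
          X ↦ X
    case ack:
      offer{err,retry,more} ↦ select{err,retry,more}  (external→internal)
        case err:
          X ↦ X
        case retry:
          X ↦ X
        case more:
          end ↦ end

μX.select{err: select{more: X, err: X, data: X}, data: offer{stop: end, retry: X, ack: X}, ack: select{err: X, retry: X, more: end}}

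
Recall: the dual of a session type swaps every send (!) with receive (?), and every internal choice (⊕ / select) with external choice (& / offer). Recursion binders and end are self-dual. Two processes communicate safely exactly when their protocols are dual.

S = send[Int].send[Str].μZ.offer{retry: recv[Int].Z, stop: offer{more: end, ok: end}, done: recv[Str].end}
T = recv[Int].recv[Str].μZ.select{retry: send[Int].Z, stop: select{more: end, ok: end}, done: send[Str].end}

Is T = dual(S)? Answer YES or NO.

send[Int] vs recv[Int]  ok
  send[Str] vs recv[Str]  ok
    μZ vs μZ  ok (binder kept)
      offer{retry,stop,done} vs select{retry,stop,done}  ok same labels
        [retry]
          recv[Int] vs send[Int]  ok
            Z vs Z  ok
        [stop]
          offer{more,ok} vs select{more,ok}  ok same labels
            [more]
              end vs end  ok
            [ok]
              end vs end  ok
        [done]
          recv[Str] vs send[Str]  ok
            end vs end  ok

YES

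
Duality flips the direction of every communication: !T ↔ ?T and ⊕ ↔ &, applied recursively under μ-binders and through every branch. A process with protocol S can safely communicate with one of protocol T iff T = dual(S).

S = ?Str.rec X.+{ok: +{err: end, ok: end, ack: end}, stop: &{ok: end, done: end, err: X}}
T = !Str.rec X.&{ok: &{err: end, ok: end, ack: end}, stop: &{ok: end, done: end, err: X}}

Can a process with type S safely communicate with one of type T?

NO

?Str ‖ !Str  ok
  rec X ‖ rec X  ok (rec unchanged)
    +{ok,stop} ‖ &{ok,stop}  ok label sets agree
      • ok:
        +{err,ok,ack} ‖ &{err,ok,ack}  ok label sets agree
          • err:
            end ‖ end  ok
          • ok:
            end ‖ end  ok
          • ack:
            end ‖ end  ok
      • stop:
        &{ok,done,err} ‖ &{ok,done,err}  ✗ choice polarity not flipped — not dual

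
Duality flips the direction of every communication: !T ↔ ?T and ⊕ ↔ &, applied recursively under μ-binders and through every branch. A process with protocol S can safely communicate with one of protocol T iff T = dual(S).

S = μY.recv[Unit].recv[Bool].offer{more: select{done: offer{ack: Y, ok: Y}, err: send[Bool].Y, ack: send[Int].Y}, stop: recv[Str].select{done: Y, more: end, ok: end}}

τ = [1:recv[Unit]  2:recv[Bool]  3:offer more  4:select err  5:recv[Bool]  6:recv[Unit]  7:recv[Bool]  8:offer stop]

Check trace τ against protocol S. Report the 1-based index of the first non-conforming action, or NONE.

5

step 1: recv[Unit]  ok  residual = recv[Bool].offer{more: select{done: offer{ack: μY.…, ok: μY.…}, err: send[Bool].μY.…, ack: send[Int].μY.…}, stop: recv[Str].select{done: μY.…, more: end, ok: end}}
step 2: recv[Bool]  ok  residual = offer{more: select{done: offer{ack: μY.…, ok: μY.…}, err: send[Bool].μY.…, ack: send[Int].μY.…}, stop: recv[Str].select{done: μY.…, more: end, ok: end}}
step 3: offer more  ok  residual = select{done: offer{ack: μY.…, ok: μY.…}, err: send[Bool].μY.…, ack: send[Int].μY.…}
step 4: select err  ok  residual = send[Bool].μY.…
step 5: got recv[Bool], protocol expects send[Bool]  ✗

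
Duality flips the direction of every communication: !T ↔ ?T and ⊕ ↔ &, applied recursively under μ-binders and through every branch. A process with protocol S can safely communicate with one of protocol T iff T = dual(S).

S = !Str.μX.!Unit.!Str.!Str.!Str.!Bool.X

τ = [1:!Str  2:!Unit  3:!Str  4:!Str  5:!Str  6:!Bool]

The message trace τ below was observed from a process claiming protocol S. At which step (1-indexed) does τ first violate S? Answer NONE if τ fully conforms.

NONE

step 1: !Str  ✓  residual = μX.…
step 2: !Unit  ✓  residual = !Str.!Str.!Str.!Bool.μX.…
step 3: !Str  ✓  residual = !Str.!Str.!Bool.μX.…
step 4: !Str  ✓  residual = !Str.!Bool.μX.…
step 5: !Str  ✓  residual = !Bool.μX.…
step 6: !Bool  ✓  residual = μX.…
τ conforms to S (length 6)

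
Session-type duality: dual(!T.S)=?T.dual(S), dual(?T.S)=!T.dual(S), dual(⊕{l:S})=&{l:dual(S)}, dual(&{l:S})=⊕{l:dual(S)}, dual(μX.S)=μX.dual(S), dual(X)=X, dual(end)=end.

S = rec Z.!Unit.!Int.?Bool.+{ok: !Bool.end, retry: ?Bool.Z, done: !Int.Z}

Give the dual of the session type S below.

rec Z ↦ rec Z  (μ self-dual)
  !Unit ↦ ?Unit
    !Int ↦ ?Int
      ?Bool ↦ !Bool
        +{ok,retry,done} ↦ &{ok,retry,done}  (internal→external)
          • ok:
            !Bool ↦ ?Bool
              end self-dual
          • retry:
            ?Bool ↦ !Bool
              Z self-dual
          • done:
            !Int ↦ ?Int
              Z self-dual

rec Z.?Unit.?Int.!Bool.&{ok: ?Bool.end, retry: !Bool.Z, done: ?Int.Z}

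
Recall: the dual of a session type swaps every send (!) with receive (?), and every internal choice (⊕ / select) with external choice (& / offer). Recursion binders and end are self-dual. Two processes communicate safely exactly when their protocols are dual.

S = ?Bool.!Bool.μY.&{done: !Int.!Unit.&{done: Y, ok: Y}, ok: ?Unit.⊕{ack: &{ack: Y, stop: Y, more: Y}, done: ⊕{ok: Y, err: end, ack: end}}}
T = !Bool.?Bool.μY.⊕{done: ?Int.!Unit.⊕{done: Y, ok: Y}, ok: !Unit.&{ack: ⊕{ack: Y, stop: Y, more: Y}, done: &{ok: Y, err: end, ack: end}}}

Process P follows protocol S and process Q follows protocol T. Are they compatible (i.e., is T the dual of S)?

NO

?Bool vs !Bool  match
  !Bool vs ?Bool  match
    μY vs μY  match (binder kept)
      &{done,ok} vs ⊕{done,ok}  match label sets agree
        • done:
          !Int vs ?Int  match
            !Unit vs !Unit  ✗ same direction on both sides — not dual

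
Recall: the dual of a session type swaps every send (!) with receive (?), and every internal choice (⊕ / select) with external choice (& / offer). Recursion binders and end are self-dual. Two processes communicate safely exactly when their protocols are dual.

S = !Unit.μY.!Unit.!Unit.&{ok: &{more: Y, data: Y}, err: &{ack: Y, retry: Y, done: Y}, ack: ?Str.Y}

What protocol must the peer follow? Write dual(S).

!Unit → ?Unit
  μY → μY  (rec unchanged)
    !Unit → ?Unit
      !Unit → ?Unit
        &{ok,err,ack} → ⊕{ok,err,ack}  (offer→select)
          case ok:
            &{more,data} → ⊕{more,data}  (offer→select)
              case more:
                Y self-dual
              case data:
                Y self-dual
          case err:
            &{ack,retry,done} → ⊕{ack,retry,done}  (offer→select)
              case ack:
                Y self-dual
              case retry:
                Y self-dual
              case done:
                Y self-dual
          case ack:
            ?Str → !Str
              Y self-dual

?Unit.μY.?Unit.?Unit.⊕{ok: ⊕{more: Y, data: Y}, err: ⊕{ack: Y, retry: Y, done: Y}, ack: !Str.Y}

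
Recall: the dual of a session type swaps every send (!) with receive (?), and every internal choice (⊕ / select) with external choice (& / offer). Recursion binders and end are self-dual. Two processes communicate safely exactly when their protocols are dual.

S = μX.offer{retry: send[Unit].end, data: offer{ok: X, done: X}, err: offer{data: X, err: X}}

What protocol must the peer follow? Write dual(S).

μX.select{retry: recv[Unit].end, data: select{ok: X, done: X}, err: select{data: X, err: X}}

μX = μX  (binder kept)
  offer{retry,data,err} = select{retry,data,err}  (offer→select)
    case retry:
      send[Unit] = recv[Unit]
        end ↦ end
    case data:
      offer{ok,done} = select{ok,done}  (offer→select)
        case ok:
          X ↦ X
        case done:
          X ↦ X
    case err:
      offer{data,err} = select{data,err}  (offer→select)
        case data:
          X ↦ X
        case err:
          X ↦ X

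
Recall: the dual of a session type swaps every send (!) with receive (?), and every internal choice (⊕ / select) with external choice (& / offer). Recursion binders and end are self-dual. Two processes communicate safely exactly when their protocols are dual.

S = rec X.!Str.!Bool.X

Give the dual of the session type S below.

rec X → rec X  (μ self-dual)
  !Str → ?Str
    !Bool → ?Bool
      dual(X) = X

rec X.?Str.?Bool.X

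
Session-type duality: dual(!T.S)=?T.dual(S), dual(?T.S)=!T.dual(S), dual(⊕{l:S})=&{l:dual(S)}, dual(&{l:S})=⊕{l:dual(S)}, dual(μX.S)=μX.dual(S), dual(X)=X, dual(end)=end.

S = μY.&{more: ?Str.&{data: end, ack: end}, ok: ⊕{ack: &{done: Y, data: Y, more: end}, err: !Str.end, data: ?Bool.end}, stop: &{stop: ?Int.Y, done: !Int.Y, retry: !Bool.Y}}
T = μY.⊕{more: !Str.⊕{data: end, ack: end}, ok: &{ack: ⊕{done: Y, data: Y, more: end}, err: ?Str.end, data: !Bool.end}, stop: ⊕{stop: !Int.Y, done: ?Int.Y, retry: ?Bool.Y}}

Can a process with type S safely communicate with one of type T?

YES

μY ‖ μY  ✓ (rec unchanged)
  &{more,ok,stop} ‖ ⊕{more,ok,stop}  ✓ same labels
    • more:
      ?Str ‖ !Str  ✓
        &{data,ack} ‖ ⊕{data,ack}  ✓ same labels
          • data:
            end ‖ end  ✓
          • ack:
            end ‖ end  ✓
    • ok:
      ⊕{ack,err,data} ‖ &{ack,err,data}  ✓ same labels
        • ack:
          &{done,data,more} ‖ ⊕{done,data,more}  ✓ same labels
            • done:
              Y ‖ Y  ✓
            • data:
              Y ‖ Y  ✓
            • more:
              end ‖ end  ✓
        • err:
          !Str ‖ ?Str  ✓
            end ‖ end  ✓
        • data:
          ?Bool ‖ !Bool  ✓
            end ‖ end  ✓
    • stop:
      &{stop,done,retry} ‖ ⊕{stop,done,retry}  ✓ same labels
        • stop:
          ?Int ‖ !Int  ✓
            Y ‖ Y  ✓
        • done:
          !Int ‖ ?Int  ✓
            Y ‖ Y  ✓
        • retry:
          !Bool ‖ ?Bool  ✓
            Y ‖ Y  ✓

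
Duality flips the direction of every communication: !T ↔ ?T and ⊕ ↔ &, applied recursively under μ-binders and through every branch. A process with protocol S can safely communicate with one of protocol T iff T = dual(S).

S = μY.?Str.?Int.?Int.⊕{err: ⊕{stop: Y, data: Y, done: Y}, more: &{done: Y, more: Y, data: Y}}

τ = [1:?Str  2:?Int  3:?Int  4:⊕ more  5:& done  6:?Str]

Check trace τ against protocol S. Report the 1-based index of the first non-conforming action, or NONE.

step 1: ?Str  ✓  residual = ?Int.?Int.⊕{err: ⊕{stop: μY.…, data: μY.…, done: μY.…}, more: &{done: μY.…, more: μY.…, data: μY.…}}
step 2: ?Int  ✓  residual = ?Int.⊕{err: ⊕{stop: μY.…, data: μY.…, done: μY.…}, more: &{done: μY.…, more: μY.…, data: μY.…}}
step 3: ?Int  ✓  residual = ⊕{err: ⊕{stop: μY.…, data: μY.…, done: μY.…}, more: &{done: μY.…, more: μY.…, data: μY.…}}
step 4: ⊕ more  ✓  residual = &{done: μY.…, more: μY.…, data: μY.…}
step 5: & done  ✓  residual = μY.…
step 6: ?Str  ✓  residual = ?Int.?Int.⊕{err: ⊕{stop: μY.…, data: μY.…, done: μY.…}, more: &{done: μY.…, more: μY.…, data: μY.…}}
trace exhausted — no violation

NONE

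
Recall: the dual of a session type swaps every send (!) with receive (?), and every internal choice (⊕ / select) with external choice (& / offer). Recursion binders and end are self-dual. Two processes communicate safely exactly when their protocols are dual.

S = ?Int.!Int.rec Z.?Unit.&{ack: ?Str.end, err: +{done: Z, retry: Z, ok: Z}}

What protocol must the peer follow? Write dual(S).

!Int.?Int.rec Z.!Unit.+{ack: !Str.end, err: &{done: Z, retry: Z, ok: Z}}

?Int ↦ !Int
  !Int ↦ ?Int
    rec Z ↦ rec Z  (rec unchanged)
      ?Unit ↦ !Unit
        &{ack,err} ↦ +{ack,err}  (external→internal)
          • ack:
            ?Str ↦ !Str
              end ↦ end
          • err:
            +{done,retry,ok} ↦ &{done,retry,ok}  (⊕→&)
              • done:
                Z ↦ Z
              • retry:
                Z ↦ Z
              • ok:
                Z ↦ Z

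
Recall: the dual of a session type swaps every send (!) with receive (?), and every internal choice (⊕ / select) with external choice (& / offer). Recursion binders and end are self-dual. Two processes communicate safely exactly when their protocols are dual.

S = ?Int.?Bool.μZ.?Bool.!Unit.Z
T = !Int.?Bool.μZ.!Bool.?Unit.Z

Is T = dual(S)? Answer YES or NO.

?Int vs !Int  ✓
  ?Bool vs ?Bool  ✗ same direction on both sides — not dual

NO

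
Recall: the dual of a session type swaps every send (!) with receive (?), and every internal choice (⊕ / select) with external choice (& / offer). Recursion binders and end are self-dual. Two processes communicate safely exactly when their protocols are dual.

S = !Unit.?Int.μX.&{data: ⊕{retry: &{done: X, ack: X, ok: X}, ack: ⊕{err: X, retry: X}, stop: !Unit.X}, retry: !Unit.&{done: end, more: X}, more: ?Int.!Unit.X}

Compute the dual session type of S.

?Unit.!Int.μX.⊕{data: &{retry: ⊕{done: X, ack: X, ok: X}, ack: &{err: X, retry: X}, stop: ?Unit.X}, retry: ?Unit.⊕{done: end, more: X}, more: !Int.?Unit.X}

!Unit ↦ ?Unit
  ?Int ↦ !Int
    μX ↦ μX  (binder kept)
      &{data,retry,more} ↦ ⊕{data,retry,more}  (offer→select)
        • data:
          ⊕{retry,ack,stop} ↦ &{retry,ack,stop}  (internal→external)
            • retry:
              &{done,ack,ok} ↦ ⊕{done,ack,ok}  (offer→select)
                • done:
                  dual(X) = X
                • ack:
                  dual(X) = X
                • ok:
                  dual(X) = X
            • ack:
              ⊕{err,retry} ↦ &{err,retry}  (internal→external)
                • err:
                  dual(X) = X
                • retry:
                  dual(X) = X
            • stop:
              !Unit ↦ ?Unit
                dual(X) = X
        • retry:
          !Unit ↦ ?Unit
            &{done,more} ↦ ⊕{done,more}  (offer→select)
              • done:
                dual(end) = end
              • more:
                dual(X) = X
        • more:
          ?Int ↦ !Int
            !Unit ↦ ?Unit
              dual(X) = X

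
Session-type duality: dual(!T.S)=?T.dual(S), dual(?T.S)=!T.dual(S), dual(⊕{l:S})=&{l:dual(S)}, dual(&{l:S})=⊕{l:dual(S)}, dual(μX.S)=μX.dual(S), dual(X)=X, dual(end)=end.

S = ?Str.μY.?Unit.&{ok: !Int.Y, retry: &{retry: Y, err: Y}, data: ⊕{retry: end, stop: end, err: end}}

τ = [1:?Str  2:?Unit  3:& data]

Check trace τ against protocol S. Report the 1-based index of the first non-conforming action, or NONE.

@1 ?Str  ok  state: μY.…
@2 ?Unit  ok  state: &{ok: !Int.μY.…, retry: &{retry: μY.…, err: μY.…}, data: ⊕{retry: end, stop: end, err: end}}
@3 & data  ok  state: ⊕{retry: end, stop: end, err: end}
τ conforms to S (length 3)

NONE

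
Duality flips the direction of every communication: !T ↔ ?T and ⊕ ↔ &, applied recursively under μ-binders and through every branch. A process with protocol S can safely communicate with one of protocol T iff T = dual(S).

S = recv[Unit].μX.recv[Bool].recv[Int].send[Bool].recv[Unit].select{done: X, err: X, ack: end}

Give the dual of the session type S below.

recv[Unit] ↦ send[Unit]
  μX ↦ μX  (binder kept)
    recv[Bool] ↦ send[Bool]
      recv[Int] ↦ send[Int]
        send[Bool] ↦ recv[Bool]
          recv[Unit] ↦ send[Unit]
            select{done,err,ack} ↦ offer{done,err,ack}  (internal→external)
              [done]
                X ↦ X
              [err]
                X ↦ X
              [ack]
                end ↦ end

send[Unit].μX.send[Bool].send[Int].recv[Bool].send[Unit].offer{done: X, err: X, ack: end}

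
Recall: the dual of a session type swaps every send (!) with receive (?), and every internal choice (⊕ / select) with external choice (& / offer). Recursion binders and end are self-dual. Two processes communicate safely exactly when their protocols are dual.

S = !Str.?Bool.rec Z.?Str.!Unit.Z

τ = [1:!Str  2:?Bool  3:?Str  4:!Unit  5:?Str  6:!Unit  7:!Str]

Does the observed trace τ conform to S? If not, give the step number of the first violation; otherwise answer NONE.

[1] !Str  ✓  cont: ?Bool.rec Z.…
[2] ?Bool  ✓  cont: rec Z.…
[3] ?Str  ✓  cont: !Unit.rec Z.…
[4] !Unit  ✓  cont: rec Z.…
[5] ?Str  ✓  cont: !Unit.rec Z.…
[6] !Unit  ✓  cont: rec Z.…
[7] got !Str, protocol expects ?Str  ✗

7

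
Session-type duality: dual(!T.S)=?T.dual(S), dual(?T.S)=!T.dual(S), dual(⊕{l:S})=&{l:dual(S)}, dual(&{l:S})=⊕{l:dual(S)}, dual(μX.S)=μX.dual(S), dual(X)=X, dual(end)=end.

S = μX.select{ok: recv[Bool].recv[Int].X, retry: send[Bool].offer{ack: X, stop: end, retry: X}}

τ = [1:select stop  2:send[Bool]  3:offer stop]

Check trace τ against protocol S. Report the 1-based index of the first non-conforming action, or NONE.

1

[1] got select stop, protocol expects select ok or select retry  ✗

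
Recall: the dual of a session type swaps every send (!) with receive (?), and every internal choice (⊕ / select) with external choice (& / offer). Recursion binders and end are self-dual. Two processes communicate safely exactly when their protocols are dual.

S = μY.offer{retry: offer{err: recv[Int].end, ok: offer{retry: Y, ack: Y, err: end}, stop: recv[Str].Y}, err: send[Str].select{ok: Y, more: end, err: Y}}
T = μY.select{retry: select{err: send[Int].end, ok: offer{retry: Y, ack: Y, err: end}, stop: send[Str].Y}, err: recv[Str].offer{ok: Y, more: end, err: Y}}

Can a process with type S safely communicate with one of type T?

NO

μY vs μY  ✓ (rec unchanged)
  offer{retry,err} vs select{retry,err}  ✓ same labels
    • retry:
      offer{err,ok,stop} vs select{err,ok,stop}  ✓ same labels
        • err:
          recv[Int] vs send[Int]  ✓
            end vs end  ✓
        • ok:
          offer{retry,ack,err} vs offer{retry,ack,err}  ✗ choice polarity not flipped — not dual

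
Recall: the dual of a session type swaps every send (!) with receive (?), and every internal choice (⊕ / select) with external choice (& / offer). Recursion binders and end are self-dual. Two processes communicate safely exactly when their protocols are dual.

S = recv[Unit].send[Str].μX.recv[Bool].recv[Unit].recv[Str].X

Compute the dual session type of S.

send[Unit].recv[Str].μX.send[Bool].send[Unit].send[Str].X

recv[Unit] = send[Unit]
  send[Str] = recv[Str]
    μX = μX  (μ self-dual)
      recv[Bool] = send[Bool]
        recv[Unit] = send[Unit]
          recv[Str] = send[Str]
            dual(X) = X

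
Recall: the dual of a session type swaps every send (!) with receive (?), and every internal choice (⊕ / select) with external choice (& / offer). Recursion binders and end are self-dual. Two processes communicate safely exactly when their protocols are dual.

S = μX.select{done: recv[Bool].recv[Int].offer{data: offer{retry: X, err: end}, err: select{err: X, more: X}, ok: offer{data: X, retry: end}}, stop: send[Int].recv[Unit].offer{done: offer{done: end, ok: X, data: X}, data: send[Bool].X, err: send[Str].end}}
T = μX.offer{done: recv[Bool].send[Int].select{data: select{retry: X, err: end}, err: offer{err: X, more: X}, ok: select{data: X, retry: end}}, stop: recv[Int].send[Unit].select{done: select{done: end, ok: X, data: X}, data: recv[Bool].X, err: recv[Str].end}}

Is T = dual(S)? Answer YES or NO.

μX | μX  match (binder kept)
  select{done,stop} | offer{done,stop}  match same labels
    • done:
      recv[Bool] | recv[Bool]  ✗ same direction on both sides — not dual

NO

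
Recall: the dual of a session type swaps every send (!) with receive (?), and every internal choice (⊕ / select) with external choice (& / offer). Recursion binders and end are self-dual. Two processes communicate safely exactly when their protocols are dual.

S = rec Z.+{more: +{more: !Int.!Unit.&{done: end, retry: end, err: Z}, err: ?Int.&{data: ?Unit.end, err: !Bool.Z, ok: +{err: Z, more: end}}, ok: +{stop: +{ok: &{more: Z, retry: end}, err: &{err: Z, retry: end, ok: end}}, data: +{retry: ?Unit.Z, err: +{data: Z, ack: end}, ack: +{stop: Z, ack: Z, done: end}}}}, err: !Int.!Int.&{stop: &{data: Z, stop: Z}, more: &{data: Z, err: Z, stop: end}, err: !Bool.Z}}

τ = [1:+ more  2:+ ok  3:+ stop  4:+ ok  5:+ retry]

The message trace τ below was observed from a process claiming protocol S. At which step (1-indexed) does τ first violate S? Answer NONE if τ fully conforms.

[1] + more  match  state: +{more: !Int.!Unit.&{done: end, retry: end, err: rec Z.…}, err: ?Int.&{data: ?Unit.end, err: !Bool.rec Z.…, ok: +{err: rec Z.…, more: end}}, ok: +{stop: +{ok: &{more: rec Z.…, retry: end}, err: &{err: rec Z.…, retry: end, ok: end}}, data: +{retry: ?Unit.rec Z.…, err: +{data: rec Z.…, ack: end}, ack: +{stop: rec Z.…, ack: rec Z.…, done: end}}}}
[2] + ok  match  state: +{stop: +{ok: &{more: rec Z.…, retry: end}, err: &{err: rec Z.…, retry: end, ok: end}}, data: +{retry: ?Unit.rec Z.…, err: +{data: rec Z.…, ack: end}, ack: +{stop: rec Z.…, ack: rec Z.…, done: end}}}
[3] + stop  match  state: +{ok: &{more: rec Z.…, retry: end}, err: &{err: rec Z.…, retry: end, ok: end}}
[4] + ok  match  state: &{more: rec Z.…, retry: end}
[5] got + retry, protocol expects & more or & retry  ✗

5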